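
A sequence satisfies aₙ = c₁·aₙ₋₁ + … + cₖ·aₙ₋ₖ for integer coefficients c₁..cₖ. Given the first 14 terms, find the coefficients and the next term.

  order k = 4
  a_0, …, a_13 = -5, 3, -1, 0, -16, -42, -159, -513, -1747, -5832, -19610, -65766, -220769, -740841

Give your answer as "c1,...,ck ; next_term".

  a_4 = 3·0 + 2·-1 + -3·3 + 1·-5 = -16
  a_5 = 3·-16 + 2·0 + -3·-1 + 1·3 = -42
  a_6 = 3·-42 + 2·-16 + -3·0 + 1·-1 = -159
  a_7 = 3·-159 + 2·-42 + -3·-16 + 1·0 = -513
  a_8 = 3·-513 + 2·-159 + -3·-42 + 1·-16 = -1747
  a_9 = 3·-1747 + 2·-513 + -3·-159 + 1·-42 = -5832
  a_10 = 3·-5832 + 2·-1747 + -3·-513 + 1·-159 = -19610
  a_11 = 3·-19610 + 2·-5832 + -3·-1747 + 1·-513 = -65766
  a_12 = 3·-65766 + 2·-19610 + -3·-5832 + 1·-1747 = -220769
  a_13 = 3·-220769 + 2·-65766 + -3·-19610 + 1·-5832 = -740841
  a_14 = 3·-740841 + 2·-220769 + -3·-65766 + 1·-19610 = -2486373

3,2,-3,1 ; -2486373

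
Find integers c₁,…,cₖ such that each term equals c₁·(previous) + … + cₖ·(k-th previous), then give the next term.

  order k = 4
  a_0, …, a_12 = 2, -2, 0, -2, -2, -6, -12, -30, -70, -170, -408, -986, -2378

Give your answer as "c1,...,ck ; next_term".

  a_4 = 2·-2 + 2·0 + -2·-2 + -1·2 = -2
  a_5 = 2·-2 + 2·-2 + -2·0 + -1·-2 = -6
  a_6 = 2·-6 + 2·-2 + -2·-2 + -1·0 = -12
  a_7 = 2·-12 + 2·-6 + -2·-2 + -1·-2 = -30
  a_8 = 2·-30 + 2·-12 + -2·-6 + -1·-2 = -70
  a_9 = 2·-70 + 2·-30 + -2·-12 + -1·-6 = -170
  a_10 = 2·-170 + 2·-70 + -2·-30 + -1·-12 = -408
  a_11 = 2·-408 + 2·-170 + -2·-70 + -1·-30 = -986
  a_12 = 2·-986 + 2·-408 + -2·-170 + -1·-70 = -2378
  a_13 = 2·-2378 + 2·-986 + -2·-408 + -1·-170 = -5742

2,2,-2,-1 ; -5742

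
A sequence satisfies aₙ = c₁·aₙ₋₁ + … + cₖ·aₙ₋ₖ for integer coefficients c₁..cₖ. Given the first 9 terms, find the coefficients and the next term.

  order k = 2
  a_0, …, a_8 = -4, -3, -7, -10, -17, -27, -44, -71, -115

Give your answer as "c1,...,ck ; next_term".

  a_2 = 1·-3 + 1·-4 = -7
  a_3 = 1·-7 + 1·-3 = -10
  a_4 = 1·-10 + 1·-7 = -17
  a_5 = 1·-17 + 1·-10 = -27
  a_6 = 1·-27 + 1·-17 = -44
  a_7 = 1·-44 + 1·-27 = -71
  a_8 = 1·-71 + 1·-44 = -115
  a_9 = 1·-115 + 1·-71 = -186

1,1 ; -186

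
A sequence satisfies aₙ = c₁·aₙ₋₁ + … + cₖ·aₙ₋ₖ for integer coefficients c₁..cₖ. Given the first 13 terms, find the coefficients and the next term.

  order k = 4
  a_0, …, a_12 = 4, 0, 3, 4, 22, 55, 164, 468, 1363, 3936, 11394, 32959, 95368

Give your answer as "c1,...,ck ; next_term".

2,2,1,2 ; 275920

  a_4 = 2·4 + 2·3 + 1·0 + 2·4 = 22
  a_5 = 2·22 + 2·4 + 1·3 + 2·0 = 55
  a_6 = 2·55 + 2·22 + 1·4 + 2·3 = 164
  a_7 = 2·164 + 2·55 + 1·22 + 2·4 = 468
  a_8 = 2·468 + 2·164 + 1·55 + 2·22 = 1363
  a_9 = 2·1363 + 2·468 + 1·164 + 2·55 = 3936
  a_10 = 2·3936 + 2·1363 + 1·468 + 2·164 = 11394
  a_11 = 2·11394 + 2·3936 + 1·1363 + 2·468 = 32959
  a_12 = 2·32959 + 2·11394 + 1·3936 + 2·1363 = 95368
  a_13 = 2·95368 + 2·32959 + 1·11394 + 2·3936 = 275920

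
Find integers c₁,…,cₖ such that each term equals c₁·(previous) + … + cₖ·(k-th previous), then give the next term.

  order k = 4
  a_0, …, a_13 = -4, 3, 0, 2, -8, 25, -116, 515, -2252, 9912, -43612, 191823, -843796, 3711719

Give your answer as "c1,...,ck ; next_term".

  a_4 = -4·2 + 1·0 + -4·3 + -3·-4 = -8
  a_5 = -4·-8 + 1·2 + -4·0 + -3·3 = 25
  a_6 = -4·25 + 1·-8 + -4·2 + -3·0 = -116
  a_7 = -4·-116 + 1·25 + -4·-8 + -3·2 = 515
  a_8 = -4·515 + 1·-116 + -4·25 + -3·-8 = -2252
  a_9 = -4·-2252 + 1·515 + -4·-116 + -3·25 = 9912
  a_10 = -4·9912 + 1·-2252 + -4·515 + -3·-116 = -43612
  a_11 = -4·-43612 + 1·9912 + -4·-2252 + -3·515 = 191823
  a_12 = -4·191823 + 1·-43612 + -4·9912 + -3·-2252 = -843796
  a_13 = -4·-843796 + 1·191823 + -4·-43612 + -3·9912 = 3711719
  a_14 = -4·3711719 + 1·-843796 + -4·191823 + -3·-43612 = -16327128

-4,1,-4,-3 ; -16327128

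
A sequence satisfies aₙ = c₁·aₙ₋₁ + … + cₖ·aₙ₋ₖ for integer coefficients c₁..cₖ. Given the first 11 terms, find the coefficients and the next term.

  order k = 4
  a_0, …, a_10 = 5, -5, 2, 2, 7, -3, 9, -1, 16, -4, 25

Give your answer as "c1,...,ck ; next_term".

  a_4 = 0·2 + 1·2 + 0·-5 + 1·5 = 7
  a_5 = 0·7 + 1·2 + 0·2 + 1·-5 = -3
  a_6 = 0·-3 + 1·7 + 0·2 + 1·2 = 9
  a_7 = 0·9 + 1·-3 + 0·7 + 1·2 = -1
  a_8 = 0·-1 + 1·9 + 0·-3 + 1·7 = 16
  a_9 = 0·16 + 1·-1 + 0·9 + 1·-3 = -4
  a_10 = 0·-4 + 1·16 + 0·-1 + 1·9 = 25
  a_11 = 0·25 + 1·-4 + 0·16 + 1·-1 = -5

0,1,0,1 ; -5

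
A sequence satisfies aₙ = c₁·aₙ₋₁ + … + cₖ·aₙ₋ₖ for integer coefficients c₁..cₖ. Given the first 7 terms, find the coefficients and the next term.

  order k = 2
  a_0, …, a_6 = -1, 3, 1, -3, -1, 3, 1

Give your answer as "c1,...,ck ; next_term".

  a_2 = 0·3 + -1·-1 = 1
  a_3 = 0·1 + -1·3 = -3
  a_4 = 0·-3 + -1·1 = -1
  a_5 = 0·-1 + -1·-3 = 3
  a_6 = 0·3 + -1·-1 = 1
  a_7 = 0·1 + -1·3 = -3

0,-1 ; -3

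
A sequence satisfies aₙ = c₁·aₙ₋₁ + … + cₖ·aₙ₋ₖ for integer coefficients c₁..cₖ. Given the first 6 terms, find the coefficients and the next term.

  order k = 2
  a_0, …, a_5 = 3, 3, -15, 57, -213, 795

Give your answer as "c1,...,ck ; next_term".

  a_2 = -4·3 + -1·3 = -15
  a_3 = -4·-15 + -1·3 = 57
  a_4 = -4·57 + -1·-15 = -213
  a_5 = -4·-213 + -1·57 = 795
  a_6 = -4·795 + -1·-213 = -2967

-4,-1 ; -2967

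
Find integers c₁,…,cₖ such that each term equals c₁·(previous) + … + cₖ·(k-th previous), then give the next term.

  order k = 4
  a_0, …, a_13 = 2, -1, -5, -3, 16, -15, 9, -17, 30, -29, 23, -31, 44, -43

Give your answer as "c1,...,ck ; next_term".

  a_4 = -2·-3 + -2·-5 + -2·-1 + -1·2 = 16
  a_5 = -2·16 + -2·-3 + -2·-5 + -1·-1 = -15
  a_6 = -2·-15 + -2·16 + -2·-3 + -1·-5 = 9
  a_7 = -2·9 + -2·-15 + -2·16 + -1·-3 = -17
  a_8 = -2·-17 + -2·9 + -2·-15 + -1·16 = 30
  a_9 = -2·30 + -2·-17 + -2·9 + -1·-15 = -29
  a_10 = -2·-29 + -2·30 + -2·-17 + -1·9 = 23
  a_11 = -2·23 + -2·-29 + -2·30 + -1·-17 = -31
  a_12 = -2·-31 + -2·23 + -2·-29 + -1·30 = 44
  a_13 = -2·44 + -2·-31 + -2·23 + -1·-29 = -43
  a_14 = -2·-43 + -2·44 + -2·-31 + -1·23 = 37

-2,-2,-2,-1 ; 37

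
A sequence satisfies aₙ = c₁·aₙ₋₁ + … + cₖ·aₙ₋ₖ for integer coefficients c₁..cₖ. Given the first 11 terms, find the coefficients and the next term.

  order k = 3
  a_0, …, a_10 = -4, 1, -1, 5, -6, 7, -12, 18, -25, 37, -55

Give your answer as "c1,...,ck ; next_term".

-1,0,-1 ; 80

  a_3 = -1·-1 + 0·1 + -1·-4 = 5
  a_4 = -1·5 + 0·-1 + -1·1 = -6
  a_5 = -1·-6 + 0·5 + -1·-1 = 7
  a_6 = -1·7 + 0·-6 + -1·5 = -12
  a_7 = -1·-12 + 0·7 + -1·-6 = 18
  a_8 = -1·18 + 0·-12 + -1·7 = -25
  a_9 = -1·-25 + 0·18 + -1·-12 = 37
  a_10 = -1·37 + 0·-25 + -1·18 = -55
  a_11 = -1·-55 + 0·37 + -1·-25 = 80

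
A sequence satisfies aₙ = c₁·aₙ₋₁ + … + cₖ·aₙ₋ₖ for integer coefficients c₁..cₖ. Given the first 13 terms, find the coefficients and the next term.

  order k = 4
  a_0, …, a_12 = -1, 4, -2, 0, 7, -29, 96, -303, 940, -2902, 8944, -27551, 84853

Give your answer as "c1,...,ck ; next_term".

-3,1,2,-1 ; -261320

  a_4 = -3·0 + 1·-2 + 2·4 + -1·-1 = 7
  a_5 = -3·7 + 1·0 + 2·-2 + -1·4 = -29
  a_6 = -3·-29 + 1·7 + 2·0 + -1·-2 = 96
  a_7 = -3·96 + 1·-29 + 2·7 + -1·0 = -303
  a_8 = -3·-303 + 1·96 + 2·-29 + -1·7 = 940
  a_9 = -3·940 + 1·-303 + 2·96 + -1·-29 = -2902
  a_10 = -3·-2902 + 1·940 + 2·-303 + -1·96 = 8944
  a_11 = -3·8944 + 1·-2902 + 2·940 + -1·-303 = -27551
  a_12 = -3·-27551 + 1·8944 + 2·-2902 + -1·940 = 84853
  a_13 = -3·84853 + 1·-27551 + 2·8944 + -1·-2902 = -261320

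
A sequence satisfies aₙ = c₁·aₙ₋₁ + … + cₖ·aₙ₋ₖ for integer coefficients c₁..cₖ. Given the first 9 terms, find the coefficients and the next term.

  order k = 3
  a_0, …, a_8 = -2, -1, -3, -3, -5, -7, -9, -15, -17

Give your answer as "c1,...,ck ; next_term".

-1,2,2 ; -31

  a_3 = -1·-3 + 2·-1 + 2·-2 = -3
  a_4 = -1·-3 + 2·-3 + 2·-1 = -5
  a_5 = -1·-5 + 2·-3 + 2·-3 = -7
  a_6 = -1·-7 + 2·-5 + 2·-3 = -9
  a_7 = -1·-9 + 2·-7 + 2·-5 = -15
  a_8 = -1·-15 + 2·-9 + 2·-7 = -17
  a_9 = -1·-17 + 2·-15 + 2·-9 = -31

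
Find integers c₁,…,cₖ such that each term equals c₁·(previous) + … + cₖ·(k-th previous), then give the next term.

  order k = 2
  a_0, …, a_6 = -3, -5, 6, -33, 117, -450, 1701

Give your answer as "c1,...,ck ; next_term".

-3,3 ; -6453

  a_2 = -3·-5 + 3·-3 = 6
  a_3 = -3·6 + 3·-5 = -33
  a_4 = -3·-33 + 3·6 = 117
  a_5 = -3·117 + 3·-33 = -450
  a_6 = -3·-450 + 3·117 = 1701
  a_7 = -3·1701 + 3·-450 = -6453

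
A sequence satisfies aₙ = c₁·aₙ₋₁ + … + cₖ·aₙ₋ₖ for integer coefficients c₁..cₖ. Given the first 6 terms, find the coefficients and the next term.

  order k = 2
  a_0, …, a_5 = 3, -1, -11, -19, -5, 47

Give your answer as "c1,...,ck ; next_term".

2,-3 ; 109

  a_2 = 2·-1 + -3·3 = -11
  a_3 = 2·-11 + -3·-1 = -19
  a_4 = 2·-19 + -3·-11 = -5
  a_5 = 2·-5 + -3·-19 = 47
  a_6 = 2·47 + -3·-5 = 109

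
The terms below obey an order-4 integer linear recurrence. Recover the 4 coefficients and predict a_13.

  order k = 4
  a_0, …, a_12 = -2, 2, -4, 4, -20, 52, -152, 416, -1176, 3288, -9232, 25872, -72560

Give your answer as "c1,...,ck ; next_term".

  a_4 = -2·4 + 2·-4 + 0·2 + 2·-2 = -20
  a_5 = -2·-20 + 2·4 + 0·-4 + 2·2 = 52
  a_6 = -2·52 + 2·-20 + 0·4 + 2·-4 = -152
  a_7 = -2·-152 + 2·52 + 0·-20 + 2·4 = 416
  a_8 = -2·416 + 2·-152 + 0·52 + 2·-20 = -1176
  a_9 = -2·-1176 + 2·416 + 0·-152 + 2·52 = 3288
  a_10 = -2·3288 + 2·-1176 + 0·416 + 2·-152 = -9232
  a_11 = -2·-9232 + 2·3288 + 0·-1176 + 2·416 = 25872
  a_12 = -2·25872 + 2·-9232 + 0·3288 + 2·-1176 = -72560
  a_13 = -2·-72560 + 2·25872 + 0·-9232 + 2·3288 = 203440

-2,2,0,2 ; 203440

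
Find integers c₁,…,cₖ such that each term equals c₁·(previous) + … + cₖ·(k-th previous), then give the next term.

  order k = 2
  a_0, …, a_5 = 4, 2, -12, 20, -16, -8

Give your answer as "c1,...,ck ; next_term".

  a_2 = -2·2 + -2·4 = -12
  a_3 = -2·-12 + -2·2 = 20
  a_4 = -2·20 + -2·-12 = -16
  a_5 = -2·-16 + -2·20 = -8
  a_6 = -2·-8 + -2·-16 = 48

-2,-2 ; 48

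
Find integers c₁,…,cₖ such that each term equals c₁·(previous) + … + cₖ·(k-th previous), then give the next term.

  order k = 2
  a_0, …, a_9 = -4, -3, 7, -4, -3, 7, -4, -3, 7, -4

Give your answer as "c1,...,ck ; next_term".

  a_2 = -1·-3 + -1·-4 = 7
  a_3 = -1·7 + -1·-3 = -4
  a_4 = -1·-4 + -1·7 = -3
  a_5 = -1·-3 + -1·-4 = 7
  a_6 = -1·7 + -1·-3 = -4
  a_7 = -1·-4 + -1·7 = -3
  a_8 = -1·-3 + -1·-4 = 7
  a_9 = -1·7 + -1·-3 = -4
  a_10 = -1·-4 + -1·7 = -3

-1,-1 ; -3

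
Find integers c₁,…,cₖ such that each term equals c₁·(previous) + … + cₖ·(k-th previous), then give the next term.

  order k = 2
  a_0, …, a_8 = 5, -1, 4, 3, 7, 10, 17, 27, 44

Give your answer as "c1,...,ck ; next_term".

  a_2 = 1·-1 + 1·5 = 4
  a_3 = 1·4 + 1·-1 = 3
  a_4 = 1·3 + 1·4 = 7
  a_5 = 1·7 + 1·3 = 10
  a_6 = 1·10 + 1·7 = 17
  a_7 = 1·17 + 1·10 = 27
  a_8 = 1·27 + 1·17 = 44
  a_9 = 1·44 + 1·27 = 71

1,1 ; 71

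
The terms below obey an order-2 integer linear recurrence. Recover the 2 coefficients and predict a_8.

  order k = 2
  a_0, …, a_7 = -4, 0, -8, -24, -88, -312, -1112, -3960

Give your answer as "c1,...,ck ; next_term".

  a_2 = 3·0 + 2·-4 = -8
  a_3 = 3·-8 + 2·0 = -24
  a_4 = 3·-24 + 2·-8 = -88
  a_5 = 3·-88 + 2·-24 = -312
  a_6 = 3·-312 + 2·-88 = -1112
  a_7 = 3·-1112 + 2·-312 = -3960
  a_8 = 3·-3960 + 2·-1112 = -14104

3,2 ; -14104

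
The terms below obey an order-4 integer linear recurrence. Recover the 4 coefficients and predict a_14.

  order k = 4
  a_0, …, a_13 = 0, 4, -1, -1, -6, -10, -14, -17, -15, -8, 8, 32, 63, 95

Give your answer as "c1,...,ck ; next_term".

1,1,-1,-1 ; 118

  a_4 = 1·-1 + 1·-1 + -1·4 + -1·0 = -6
  a_5 = 1·-6 + 1·-1 + -1·-1 + -1·4 = -10
  a_6 = 1·-10 + 1·-6 + -1·-1 + -1·-1 = -14
  a_7 = 1·-14 + 1·-10 + -1·-6 + -1·-1 = -17
  a_8 = 1·-17 + 1·-14 + -1·-10 + -1·-6 = -15
  a_9 = 1·-15 + 1·-17 + -1·-14 + -1·-10 = -8
  a_10 = 1·-8 + 1·-15 + -1·-17 + -1·-14 = 8
  a_11 = 1·8 + 1·-8 + -1·-15 + -1·-17 = 32
  a_12 = 1·32 + 1·8 + -1·-8 + -1·-15 = 63
  a_13 = 1·63 + 1·32 + -1·8 + -1·-8 = 95
  a_14 = 1·95 + 1·63 + -1·32 + -1·8 = 118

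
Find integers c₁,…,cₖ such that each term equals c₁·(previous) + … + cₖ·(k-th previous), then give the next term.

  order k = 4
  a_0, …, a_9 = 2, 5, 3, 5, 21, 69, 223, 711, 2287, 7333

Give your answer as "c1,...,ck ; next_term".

2,4,-1,2 ; 23549

  a_4 = 2·5 + 4·3 + -1·5 + 2·2 = 21
  a_5 = 2·21 + 4·5 + -1·3 + 2·5 = 69
  a_6 = 2·69 + 4·21 + -1·5 + 2·3 = 223
  a_7 = 2·223 + 4·69 + -1·21 + 2·5 = 711
  a_8 = 2·711 + 4·223 + -1·69 + 2·21 = 2287
  a_9 = 2·2287 + 4·711 + -1·223 + 2·69 = 7333
  a_10 = 2·7333 + 4·2287 + -1·711 + 2·223 = 23549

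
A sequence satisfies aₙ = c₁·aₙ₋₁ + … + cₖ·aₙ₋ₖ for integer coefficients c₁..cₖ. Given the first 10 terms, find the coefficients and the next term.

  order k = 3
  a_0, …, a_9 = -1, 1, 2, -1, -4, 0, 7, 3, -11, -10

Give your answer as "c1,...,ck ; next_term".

  a_3 = 1·2 + -2·1 + 1·-1 = -1
  a_4 = 1·-1 + -2·2 + 1·1 = -4
  a_5 = 1·-4 + -2·-1 + 1·2 = 0
  a_6 = 1·0 + -2·-4 + 1·-1 = 7
  a_7 = 1·7 + -2·0 + 1·-4 = 3
  a_8 = 1·3 + -2·7 + 1·0 = -11
  a_9 = 1·-11 + -2·3 + 1·7 = -10
  a_10 = 1·-10 + -2·-11 + 1·3 = 15

1,-2,1 ; 15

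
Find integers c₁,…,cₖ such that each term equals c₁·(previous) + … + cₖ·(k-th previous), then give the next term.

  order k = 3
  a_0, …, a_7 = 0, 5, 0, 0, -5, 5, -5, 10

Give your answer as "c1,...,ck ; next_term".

  a_3 = -1·0 + 0·5 + -1·0 = 0
  a_4 = -1·0 + 0·0 + -1·5 = -5
  a_5 = -1·-5 + 0·0 + -1·0 = 5
  a_6 = -1·5 + 0·-5 + -1·0 = -5
  a_7 = -1·-5 + 0·5 + -1·-5 = 10
  a_8 = -1·10 + 0·-5 + -1·5 = -15

-1,0,-1 ; -15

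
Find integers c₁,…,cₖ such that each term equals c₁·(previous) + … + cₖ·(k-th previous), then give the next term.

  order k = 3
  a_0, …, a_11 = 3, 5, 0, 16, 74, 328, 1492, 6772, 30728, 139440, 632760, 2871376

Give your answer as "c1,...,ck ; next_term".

  a_3 = 4·0 + 2·5 + 2·3 = 16
  a_4 = 4·16 + 2·0 + 2·5 = 74
  a_5 = 4·74 + 2·16 + 2·0 = 328
  a_6 = 4·328 + 2·74 + 2·16 = 1492
  a_7 = 4·1492 + 2·328 + 2·74 = 6772
  a_8 = 4·6772 + 2·1492 + 2·328 = 30728
  a_9 = 4·30728 + 2·6772 + 2·1492 = 139440
  a_10 = 4·139440 + 2·30728 + 2·6772 = 632760
  a_11 = 4·632760 + 2·139440 + 2·30728 = 2871376
  a_12 = 4·2871376 + 2·632760 + 2·139440 = 13029904

4,2,2 ; 13029904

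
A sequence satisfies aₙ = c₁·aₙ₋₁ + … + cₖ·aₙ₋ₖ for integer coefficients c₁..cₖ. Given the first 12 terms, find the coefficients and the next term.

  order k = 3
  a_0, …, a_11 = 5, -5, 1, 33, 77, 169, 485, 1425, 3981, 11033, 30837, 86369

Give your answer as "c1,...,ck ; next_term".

  a_3 = 3·1 + -2·-5 + 4·5 = 33
  a_4 = 3·33 + -2·1 + 4·-5 = 77
  a_5 = 3·77 + -2·33 + 4·1 = 169
  a_6 = 3·169 + -2·77 + 4·33 = 485
  a_7 = 3·485 + -2·169 + 4·77 = 1425
  a_8 = 3·1425 + -2·485 + 4·169 = 3981
  a_9 = 3·3981 + -2·1425 + 4·485 = 11033
  a_10 = 3·11033 + -2·3981 + 4·1425 = 30837
  a_11 = 3·30837 + -2·11033 + 4·3981 = 86369
  a_12 = 3·86369 + -2·30837 + 4·11033 = 241565

3,-2,4 ; 241565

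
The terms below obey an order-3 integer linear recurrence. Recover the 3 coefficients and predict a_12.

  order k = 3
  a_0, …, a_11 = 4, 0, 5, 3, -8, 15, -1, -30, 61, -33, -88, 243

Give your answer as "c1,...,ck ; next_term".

-1,-1,2 ; -221

  a_3 = -1·5 + -1·0 + 2·4 = 3
  a_4 = -1·3 + -1·5 + 2·0 = -8
  a_5 = -1·-8 + -1·3 + 2·5 = 15
  a_6 = -1·15 + -1·-8 + 2·3 = -1
  a_7 = -1·-1 + -1·15 + 2·-8 = -30
  a_8 = -1·-30 + -1·-1 + 2·15 = 61
  a_9 = -1·61 + -1·-30 + 2·-1 = -33
  a_10 = -1·-33 + -1·61 + 2·-30 = -88
  a_11 = -1·-88 + -1·-33 + 2·61 = 243
  a_12 = -1·243 + -1·-88 + 2·-33 = -221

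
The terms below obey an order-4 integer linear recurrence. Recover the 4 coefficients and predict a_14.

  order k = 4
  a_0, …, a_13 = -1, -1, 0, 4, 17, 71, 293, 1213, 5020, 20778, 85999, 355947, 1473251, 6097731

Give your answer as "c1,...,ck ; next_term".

4,1,-2,1 ; 25238280

  a_4 = 4·4 + 1·0 + -2·-1 + 1·-1 = 17
  a_5 = 4·17 + 1·4 + -2·0 + 1·-1 = 71
  a_6 = 4·71 + 1·17 + -2·4 + 1·0 = 293
  a_7 = 4·293 + 1·71 + -2·17 + 1·4 = 1213
  a_8 = 4·1213 + 1·293 + -2·71 + 1·17 = 5020
  a_9 = 4·5020 + 1·1213 + -2·293 + 1·71 = 20778
  a_10 = 4·20778 + 1·5020 + -2·1213 + 1·293 = 85999
  a_11 = 4·85999 + 1·20778 + -2·5020 + 1·1213 = 355947
  a_12 = 4·355947 + 1·85999 + -2·20778 + 1·5020 = 1473251
  a_13 = 4·1473251 + 1·355947 + -2·85999 + 1·20778 = 6097731
  a_14 = 4·6097731 + 1·1473251 + -2·355947 + 1·85999 = 25238280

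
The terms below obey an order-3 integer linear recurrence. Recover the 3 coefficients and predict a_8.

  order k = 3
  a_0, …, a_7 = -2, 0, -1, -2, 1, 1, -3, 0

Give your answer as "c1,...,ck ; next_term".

  a_3 = 0·-1 + -1·0 + 1·-2 = -2
  a_4 = 0·-2 + -1·-1 + 1·0 = 1
  a_5 = 0·1 + -1·-2 + 1·-1 = 1
  a_6 = 0·1 + -1·1 + 1·-2 = -3
  a_7 = 0·-3 + -1·1 + 1·1 = 0
  a_8 = 0·0 + -1·-3 + 1·1 = 4

0,-1,1 ; 4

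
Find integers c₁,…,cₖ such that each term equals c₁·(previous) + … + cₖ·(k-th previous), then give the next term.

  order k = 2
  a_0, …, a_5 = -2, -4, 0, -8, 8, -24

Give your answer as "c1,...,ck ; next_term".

-1,2 ; 40

  a_2 = -1·-4 + 2·-2 = 0
  a_3 = -1·0 + 2·-4 = -8
  a_4 = -1·-8 + 2·0 = 8
  a_5 = -1·8 + 2·-8 = -24
  a_6 = -1·-24 + 2·8 = 40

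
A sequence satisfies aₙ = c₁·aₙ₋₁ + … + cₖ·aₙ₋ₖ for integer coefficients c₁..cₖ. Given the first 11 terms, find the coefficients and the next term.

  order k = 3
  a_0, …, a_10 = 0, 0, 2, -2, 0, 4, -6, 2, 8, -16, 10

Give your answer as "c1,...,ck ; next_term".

-1,-1,1 ; 14

  a_3 = -1·2 + -1·0 + 1·0 = -2
  a_4 = -1·-2 + -1·2 + 1·0 = 0
  a_5 = -1·0 + -1·-2 + 1·2 = 4
  a_6 = -1·4 + -1·0 + 1·-2 = -6
  a_7 = -1·-6 + -1·4 + 1·0 = 2
  a_8 = -1·2 + -1·-6 + 1·4 = 8
  a_9 = -1·8 + -1·2 + 1·-6 = -16
  a_10 = -1·-16 + -1·8 + 1·2 = 10
  a_11 = -1·10 + -1·-16 + 1·8 = 14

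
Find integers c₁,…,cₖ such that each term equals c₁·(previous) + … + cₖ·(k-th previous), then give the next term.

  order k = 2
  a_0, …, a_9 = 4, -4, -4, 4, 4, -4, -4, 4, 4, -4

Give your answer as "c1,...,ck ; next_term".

  a_2 = 0·-4 + -1·4 = -4
  a_3 = 0·-4 + -1·-4 = 4
  a_4 = 0·4 + -1·-4 = 4
  a_5 = 0·4 + -1·4 = -4
  a_6 = 0·-4 + -1·4 = -4
  a_7 = 0·-4 + -1·-4 = 4
  a_8 = 0·4 + -1·-4 = 4
  a_9 = 0·4 + -1·4 = -4
  a_10 = 0·-4 + -1·4 = -4

0,-1 ; -4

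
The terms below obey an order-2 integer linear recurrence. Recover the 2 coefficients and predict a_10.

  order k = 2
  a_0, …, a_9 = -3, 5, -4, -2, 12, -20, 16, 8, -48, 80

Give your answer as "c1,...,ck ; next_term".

-2,-2 ; -64

  a_2 = -2·5 + -2·-3 = -4
  a_3 = -2·-4 + -2·5 = -2
  a_4 = -2·-2 + -2·-4 = 12
  a_5 = -2·12 + -2·-2 = -20
  a_6 = -2·-20 + -2·12 = 16
  a_7 = -2·16 + -2·-20 = 8
  a_8 = -2·8 + -2·16 = -48
  a_9 = -2·-48 + -2·8 = 80
  a_10 = -2·80 + -2·-48 = -64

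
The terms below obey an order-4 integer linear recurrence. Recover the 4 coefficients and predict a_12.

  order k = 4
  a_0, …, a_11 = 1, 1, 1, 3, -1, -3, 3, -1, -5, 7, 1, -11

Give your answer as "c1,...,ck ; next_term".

  a_4 = 0·3 + -1·1 + 1·1 + -1·1 = -1
  a_5 = 0·-1 + -1·3 + 1·1 + -1·1 = -3
  a_6 = 0·-3 + -1·-1 + 1·3 + -1·1 = 3
  a_7 = 0·3 + -1·-3 + 1·-1 + -1·3 = -1
  a_8 = 0·-1 + -1·3 + 1·-3 + -1·-1 = -5
  a_9 = 0·-5 + -1·-1 + 1·3 + -1·-3 = 7
  a_10 = 0·7 + -1·-5 + 1·-1 + -1·3 = 1
  a_11 = 0·1 + -1·7 + 1·-5 + -1·-1 = -11
  a_12 = 0·-11 + -1·1 + 1·7 + -1·-5 = 11

0,-1,1,-1 ; 11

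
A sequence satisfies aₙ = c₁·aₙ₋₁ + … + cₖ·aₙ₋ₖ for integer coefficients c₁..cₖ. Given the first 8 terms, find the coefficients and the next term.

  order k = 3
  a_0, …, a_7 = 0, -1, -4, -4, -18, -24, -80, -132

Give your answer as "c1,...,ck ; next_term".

  a_3 = 0·-4 + 4·-1 + 2·0 = -4
  a_4 = 0·-4 + 4·-4 + 2·-1 = -18
  a_5 = 0·-18 + 4·-4 + 2·-4 = -24
  a_6 = 0·-24 + 4·-18 + 2·-4 = -80
  a_7 = 0·-80 + 4·-24 + 2·-18 = -132
  a_8 = 0·-132 + 4·-80 + 2·-24 = -368

0,4,2 ; -368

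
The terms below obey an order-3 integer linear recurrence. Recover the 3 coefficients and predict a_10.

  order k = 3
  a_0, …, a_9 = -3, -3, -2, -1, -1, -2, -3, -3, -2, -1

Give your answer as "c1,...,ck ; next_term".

  a_3 = 2·-2 + -2·-3 + 1·-3 = -1
  a_4 = 2·-1 + -2·-2 + 1·-3 = -1
  a_5 = 2·-1 + -2·-1 + 1·-2 = -2
  a_6 = 2·-2 + -2·-1 + 1·-1 = -3
  a_7 = 2·-3 + -2·-2 + 1·-1 = -3
  a_8 = 2·-3 + -2·-3 + 1·-2 = -2
  a_9 = 2·-2 + -2·-3 + 1·-3 = -1
  a_10 = 2·-1 + -2·-2 + 1·-3 = -1

2,-2,1 ; -1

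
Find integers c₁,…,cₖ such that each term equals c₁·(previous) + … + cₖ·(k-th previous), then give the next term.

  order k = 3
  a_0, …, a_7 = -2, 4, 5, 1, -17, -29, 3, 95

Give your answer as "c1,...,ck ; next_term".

  a_3 = 1·5 + -2·4 + -2·-2 = 1
  a_4 = 1·1 + -2·5 + -2·4 = -17
  a_5 = 1·-17 + -2·1 + -2·5 = -29
  a_6 = 1·-29 + -2·-17 + -2·1 = 3
  a_7 = 1·3 + -2·-29 + -2·-17 = 95
  a_8 = 1·95 + -2·3 + -2·-29 = 147

1,-2,-2 ; 147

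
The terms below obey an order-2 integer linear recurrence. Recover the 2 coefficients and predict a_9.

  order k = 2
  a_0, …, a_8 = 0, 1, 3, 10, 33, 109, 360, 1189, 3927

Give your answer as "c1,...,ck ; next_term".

  a_2 = 3·1 + 1·0 = 3
  a_3 = 3·3 + 1·1 = 10
  a_4 = 3·10 + 1·3 = 33
  a_5 = 3·33 + 1·10 = 109
  a_6 = 3·109 + 1·33 = 360
  a_7 = 3·360 + 1·109 = 1189
  a_8 = 3·1189 + 1·360 = 3927
  a_9 = 3·3927 + 1·1189 = 12970

3,1 ; 12970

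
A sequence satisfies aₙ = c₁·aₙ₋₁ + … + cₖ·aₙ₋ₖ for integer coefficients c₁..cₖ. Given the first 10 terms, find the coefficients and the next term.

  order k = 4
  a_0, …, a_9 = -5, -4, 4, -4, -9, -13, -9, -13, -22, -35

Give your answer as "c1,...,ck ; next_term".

1,0,0,1 ; -44

  a_4 = 1·-4 + 0·4 + 0·-4 + 1·-5 = -9
  a_5 = 1·-9 + 0·-4 + 0·4 + 1·-4 = -13
  a_6 = 1·-13 + 0·-9 + 0·-4 + 1·4 = -9
  a_7 = 1·-9 + 0·-13 + 0·-9 + 1·-4 = -13
  a_8 = 1·-13 + 0·-9 + 0·-13 + 1·-9 = -22
  a_9 = 1·-22 + 0·-13 + 0·-9 + 1·-13 = -35
  a_10 = 1·-35 + 0·-22 + 0·-13 + 1·-9 = -44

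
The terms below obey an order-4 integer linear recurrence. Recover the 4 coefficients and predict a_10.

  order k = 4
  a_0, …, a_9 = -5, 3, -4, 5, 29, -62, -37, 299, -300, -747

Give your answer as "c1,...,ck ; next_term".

-1,-4,1,-3 ; 2357

  a_4 = -1·5 + -4·-4 + 1·3 + -3·-5 = 29
  a_5 = -1·29 + -4·5 + 1·-4 + -3·3 = -62
  a_6 = -1·-62 + -4·29 + 1·5 + -3·-4 = -37
  a_7 = -1·-37 + -4·-62 + 1·29 + -3·5 = 299
  a_8 = -1·299 + -4·-37 + 1·-62 + -3·29 = -300
  a_9 = -1·-300 + -4·299 + 1·-37 + -3·-62 = -747
  a_10 = -1·-747 + -4·-300 + 1·299 + -3·-37 = 2357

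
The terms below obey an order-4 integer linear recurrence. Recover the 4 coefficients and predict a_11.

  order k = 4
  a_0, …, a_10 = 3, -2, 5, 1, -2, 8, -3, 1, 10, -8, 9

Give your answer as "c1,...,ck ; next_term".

  a_4 = 1·1 + 1·5 + 1·-2 + -2·3 = -2
  a_5 = 1·-2 + 1·1 + 1·5 + -2·-2 = 8
  a_6 = 1·8 + 1·-2 + 1·1 + -2·5 = -3
  a_7 = 1·-3 + 1·8 + 1·-2 + -2·1 = 1
  a_8 = 1·1 + 1·-3 + 1·8 + -2·-2 = 10
  a_9 = 1·10 + 1·1 + 1·-3 + -2·8 = -8
  a_10 = 1·-8 + 1·10 + 1·1 + -2·-3 = 9
  a_11 = 1·9 + 1·-8 + 1·10 + -2·1 = 9

1,1,1,-2 ; 9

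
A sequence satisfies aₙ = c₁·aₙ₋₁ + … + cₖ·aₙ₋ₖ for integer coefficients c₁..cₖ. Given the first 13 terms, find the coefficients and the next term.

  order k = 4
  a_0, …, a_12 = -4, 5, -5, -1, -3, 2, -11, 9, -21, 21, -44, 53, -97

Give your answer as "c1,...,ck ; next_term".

  a_4 = -1·-1 + 1·-5 + 1·5 + 1·-4 = -3
  a_5 = -1·-3 + 1·-1 + 1·-5 + 1·5 = 2
  a_6 = -1·2 + 1·-3 + 1·-1 + 1·-5 = -11
  a_7 = -1·-11 + 1·2 + 1·-3 + 1·-1 = 9
  a_8 = -1·9 + 1·-11 + 1·2 + 1·-3 = -21
  a_9 = -1·-21 + 1·9 + 1·-11 + 1·2 = 21
  a_10 = -1·21 + 1·-21 + 1·9 + 1·-11 = -44
  a_11 = -1·-44 + 1·21 + 1·-21 + 1·9 = 53
  a_12 = -1·53 + 1·-44 + 1·21 + 1·-21 = -97
  a_13 = -1·-97 + 1·53 + 1·-44 + 1·21 = 127

-1,1,1,1 ; 127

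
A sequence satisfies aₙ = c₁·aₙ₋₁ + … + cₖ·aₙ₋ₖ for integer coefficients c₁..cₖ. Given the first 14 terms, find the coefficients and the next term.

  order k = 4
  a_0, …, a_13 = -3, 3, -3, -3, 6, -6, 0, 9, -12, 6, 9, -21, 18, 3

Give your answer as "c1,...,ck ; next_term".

0,0,1,-1 ; -30

  a_4 = 0·-3 + 0·-3 + 1·3 + -1·-3 = 6
  a_5 = 0·6 + 0·-3 + 1·-3 + -1·3 = -6
  a_6 = 0·-6 + 0·6 + 1·-3 + -1·-3 = 0
  a_7 = 0·0 + 0·-6 + 1·6 + -1·-3 = 9
  a_8 = 0·9 + 0·0 + 1·-6 + -1·6 = -12
  a_9 = 0·-12 + 0·9 + 1·0 + -1·-6 = 6
  a_10 = 0·6 + 0·-12 + 1·9 + -1·0 = 9
  a_11 = 0·9 + 0·6 + 1·-12 + -1·9 = -21
  a_12 = 0·-21 + 0·9 + 1·6 + -1·-12 = 18
  a_13 = 0·18 + 0·-21 + 1·9 + -1·6 = 3
  a_14 = 0·3 + 0·18 + 1·-21 + -1·9 = -30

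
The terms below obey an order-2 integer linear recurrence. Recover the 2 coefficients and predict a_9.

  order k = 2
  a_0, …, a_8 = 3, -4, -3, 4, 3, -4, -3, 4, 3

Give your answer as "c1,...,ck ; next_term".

0,-1 ; -4

  a_2 = 0·-4 + -1·3 = -3
  a_3 = 0·-3 + -1·-4 = 4
  a_4 = 0·4 + -1·-3 = 3
  a_5 = 0·3 + -1·4 = -4
  a_6 = 0·-4 + -1·3 = -3
  a_7 = 0·-3 + -1·-4 = 4
  a_8 = 0·4 + -1·-3 = 3
  a_9 = 0·3 + -1·4 = -4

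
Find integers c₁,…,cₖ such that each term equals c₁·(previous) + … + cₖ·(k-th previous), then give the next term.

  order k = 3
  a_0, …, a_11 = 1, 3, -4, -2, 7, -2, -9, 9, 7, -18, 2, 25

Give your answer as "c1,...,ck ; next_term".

0,-1,1 ; -20

  a_3 = 0·-4 + -1·3 + 1·1 = -2
  a_4 = 0·-2 + -1·-4 + 1·3 = 7
  a_5 = 0·7 + -1·-2 + 1·-4 = -2
  a_6 = 0·-2 + -1·7 + 1·-2 = -9
  a_7 = 0·-9 + -1·-2 + 1·7 = 9
  a_8 = 0·9 + -1·-9 + 1·-2 = 7
  a_9 = 0·7 + -1·9 + 1·-9 = -18
  a_10 = 0·-18 + -1·7 + 1·9 = 2
  a_11 = 0·2 + -1·-18 + 1·7 = 25
  a_12 = 0·25 + -1·2 + 1·-18 = -20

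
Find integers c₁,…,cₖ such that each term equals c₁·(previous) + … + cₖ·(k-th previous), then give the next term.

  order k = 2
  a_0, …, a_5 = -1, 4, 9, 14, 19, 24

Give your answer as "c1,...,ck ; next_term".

2,-1 ; 29

  a_2 = 2·4 + -1·-1 = 9
  a_3 = 2·9 + -1·4 = 14
  a_4 = 2·14 + -1·9 = 19
  a_5 = 2·19 + -1·14 = 24
  a_6 = 2·24 + -1·19 = 29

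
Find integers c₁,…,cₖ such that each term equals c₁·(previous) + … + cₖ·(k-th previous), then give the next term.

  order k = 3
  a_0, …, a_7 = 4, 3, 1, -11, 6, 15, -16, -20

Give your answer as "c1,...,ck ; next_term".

  a_3 = -1·1 + -2·3 + -1·4 = -11
  a_4 = -1·-11 + -2·1 + -1·3 = 6
  a_5 = -1·6 + -2·-11 + -1·1 = 15
  a_6 = -1·15 + -2·6 + -1·-11 = -16
  a_7 = -1·-16 + -2·15 + -1·6 = -20
  a_8 = -1·-20 + -2·-16 + -1·15 = 37

-1,-2,-1 ; 37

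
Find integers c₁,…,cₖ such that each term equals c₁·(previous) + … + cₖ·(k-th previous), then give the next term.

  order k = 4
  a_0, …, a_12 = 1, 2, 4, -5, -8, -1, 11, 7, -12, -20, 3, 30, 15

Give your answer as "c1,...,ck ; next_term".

1,-1,0,1 ; -35

  a_4 = 1·-5 + -1·4 + 0·2 + 1·1 = -8
  a_5 = 1·-8 + -1·-5 + 0·4 + 1·2 = -1
  a_6 = 1·-1 + -1·-8 + 0·-5 + 1·4 = 11
  a_7 = 1·11 + -1·-1 + 0·-8 + 1·-5 = 7
  a_8 = 1·7 + -1·11 + 0·-1 + 1·-8 = -12
  a_9 = 1·-12 + -1·7 + 0·11 + 1·-1 = -20
  a_10 = 1·-20 + -1·-12 + 0·7 + 1·11 = 3
  a_11 = 1·3 + -1·-20 + 0·-12 + 1·7 = 30
  a_12 = 1·30 + -1·3 + 0·-20 + 1·-12 = 15
  a_13 = 1·15 + -1·30 + 0·3 + 1·-20 = -35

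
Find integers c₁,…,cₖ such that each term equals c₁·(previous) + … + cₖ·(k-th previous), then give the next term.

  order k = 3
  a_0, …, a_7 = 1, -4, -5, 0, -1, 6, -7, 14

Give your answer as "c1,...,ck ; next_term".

-1,1,-1 ; -27

  a_3 = -1·-5 + 1·-4 + -1·1 = 0
  a_4 = -1·0 + 1·-5 + -1·-4 = -1
  a_5 = -1·-1 + 1·0 + -1·-5 = 6
  a_6 = -1·6 + 1·-1 + -1·0 = -7
  a_7 = -1·-7 + 1·6 + -1·-1 = 14
  a_8 = -1·14 + 1·-7 + -1·6 = -27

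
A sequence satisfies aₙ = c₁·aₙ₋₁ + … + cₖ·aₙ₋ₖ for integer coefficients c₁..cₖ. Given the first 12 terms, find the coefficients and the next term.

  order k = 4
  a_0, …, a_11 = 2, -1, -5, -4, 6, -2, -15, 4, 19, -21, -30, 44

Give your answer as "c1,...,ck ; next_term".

0,-1,1,1 ; 28

  a_4 = 0·-4 + -1·-5 + 1·-1 + 1·2 = 6
  a_5 = 0·6 + -1·-4 + 1·-5 + 1·-1 = -2
  a_6 = 0·-2 + -1·6 + 1·-4 + 1·-5 = -15
  a_7 = 0·-15 + -1·-2 + 1·6 + 1·-4 = 4
  a_8 = 0·4 + -1·-15 + 1·-2 + 1·6 = 19
  a_9 = 0·19 + -1·4 + 1·-15 + 1·-2 = -21
  a_10 = 0·-21 + -1·19 + 1·4 + 1·-15 = -30
  a_11 = 0·-30 + -1·-21 + 1·19 + 1·4 = 44
  a_12 = 0·44 + -1·-30 + 1·-21 + 1·19 = 28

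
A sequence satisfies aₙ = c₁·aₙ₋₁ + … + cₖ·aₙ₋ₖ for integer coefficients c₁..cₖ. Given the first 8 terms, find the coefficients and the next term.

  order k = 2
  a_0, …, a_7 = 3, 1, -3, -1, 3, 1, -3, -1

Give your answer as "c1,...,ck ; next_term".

0,-1 ; 3

  a_2 = 0·1 + -1·3 = -3
  a_3 = 0·-3 + -1·1 = -1
  a_4 = 0·-1 + -1·-3 = 3
  a_5 = 0·3 + -1·-1 = 1
  a_6 = 0·1 + -1·3 = -3
  a_7 = 0·-3 + -1·1 = -1
  a_8 = 0·-1 + -1·-3 = 3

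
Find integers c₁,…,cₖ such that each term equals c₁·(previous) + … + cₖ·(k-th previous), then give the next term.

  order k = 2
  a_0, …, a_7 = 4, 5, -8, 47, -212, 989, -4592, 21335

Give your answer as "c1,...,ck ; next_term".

  a_2 = -4·5 + 3·4 = -8
  a_3 = -4·-8 + 3·5 = 47
  a_4 = -4·47 + 3·-8 = -212
  a_5 = -4·-212 + 3·47 = 989
  a_6 = -4·989 + 3·-212 = -4592
  a_7 = -4·-4592 + 3·989 = 21335
  a_8 = -4·21335 + 3·-4592 = -99116

-4,3 ; -99116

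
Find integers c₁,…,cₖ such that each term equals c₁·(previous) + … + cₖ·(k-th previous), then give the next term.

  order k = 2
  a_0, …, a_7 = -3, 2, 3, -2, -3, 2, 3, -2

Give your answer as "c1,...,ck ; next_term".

  a_2 = 0·2 + -1·-3 = 3
  a_3 = 0·3 + -1·2 = -2
  a_4 = 0·-2 + -1·3 = -3
  a_5 = 0·-3 + -1·-2 = 2
  a_6 = 0·2 + -1·-3 = 3
  a_7 = 0·3 + -1·2 = -2
  a_8 = 0·-2 + -1·3 = -3

0,-1 ; -3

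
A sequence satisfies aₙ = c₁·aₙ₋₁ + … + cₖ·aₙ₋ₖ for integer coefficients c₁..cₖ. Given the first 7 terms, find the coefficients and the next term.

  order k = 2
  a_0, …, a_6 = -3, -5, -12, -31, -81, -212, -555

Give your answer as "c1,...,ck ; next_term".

3,-1 ; -1453

  a_2 = 3·-5 + -1·-3 = -12
  a_3 = 3·-12 + -1·-5 = -31
  a_4 = 3·-31 + -1·-12 = -81
  a_5 = 3·-81 + -1·-31 = -212
  a_6 = 3·-212 + -1·-81 = -555
  a_7 = 3·-555 + -1·-212 = -1453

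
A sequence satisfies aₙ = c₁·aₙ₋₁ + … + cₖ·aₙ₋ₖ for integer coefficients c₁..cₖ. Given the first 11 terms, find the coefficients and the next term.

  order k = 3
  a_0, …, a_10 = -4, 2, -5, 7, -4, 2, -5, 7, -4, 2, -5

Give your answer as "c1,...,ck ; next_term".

-1,-1,-1 ; 7

  a_3 = -1·-5 + -1·2 + -1·-4 = 7
  a_4 = -1·7 + -1·-5 + -1·2 = -4
  a_5 = -1·-4 + -1·7 + -1·-5 = 2
  a_6 = -1·2 + -1·-4 + -1·7 = -5
  a_7 = -1·-5 + -1·2 + -1·-4 = 7
  a_8 = -1·7 + -1·-5 + -1·2 = -4
  a_9 = -1·-4 + -1·7 + -1·-5 = 2
  a_10 = -1·2 + -1·-4 + -1·7 = -5
  a_11 = -1·-5 + -1·2 + -1·-4 = 7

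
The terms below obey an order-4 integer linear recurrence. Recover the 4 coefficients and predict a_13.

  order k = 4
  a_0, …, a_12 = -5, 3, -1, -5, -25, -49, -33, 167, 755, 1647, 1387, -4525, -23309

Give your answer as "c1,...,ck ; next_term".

  a_4 = 3·-5 + -4·-1 + -3·3 + 1·-5 = -25
  a_5 = 3·-25 + -4·-5 + -3·-1 + 1·3 = -49
  a_6 = 3·-49 + -4·-25 + -3·-5 + 1·-1 = -33
  a_7 = 3·-33 + -4·-49 + -3·-25 + 1·-5 = 167
  a_8 = 3·167 + -4·-33 + -3·-49 + 1·-25 = 755
  a_9 = 3·755 + -4·167 + -3·-33 + 1·-49 = 1647
  a_10 = 3·1647 + -4·755 + -3·167 + 1·-33 = 1387
  a_11 = 3·1387 + -4·1647 + -3·755 + 1·167 = -4525
  a_12 = 3·-4525 + -4·1387 + -3·1647 + 1·755 = -23309
  a_13 = 3·-23309 + -4·-4525 + -3·1387 + 1·1647 = -54341

3,-4,-3,1 ; -54341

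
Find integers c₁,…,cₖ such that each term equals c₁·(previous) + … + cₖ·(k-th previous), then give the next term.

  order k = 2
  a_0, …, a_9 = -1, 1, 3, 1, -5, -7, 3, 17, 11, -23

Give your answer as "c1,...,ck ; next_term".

  a_2 = 1·1 + -2·-1 = 3
  a_3 = 1·3 + -2·1 = 1
  a_4 = 1·1 + -2·3 = -5
  a_5 = 1·-5 + -2·1 = -7
  a_6 = 1·-7 + -2·-5 = 3
  a_7 = 1·3 + -2·-7 = 17
  a_8 = 1·17 + -2·3 = 11
  a_9 = 1·11 + -2·17 = -23
  a_10 = 1·-23 + -2·11 = -45

1,-2 ; -45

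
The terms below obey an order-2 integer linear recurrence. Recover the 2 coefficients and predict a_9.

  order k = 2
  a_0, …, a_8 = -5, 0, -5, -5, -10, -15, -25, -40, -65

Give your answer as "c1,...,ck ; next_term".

1,1 ; -105

  a_2 = 1·0 + 1·-5 = -5
  a_3 = 1·-5 + 1·0 = -5
  a_4 = 1·-5 + 1·-5 = -10
  a_5 = 1·-10 + 1·-5 = -15
  a_6 = 1·-15 + 1·-10 = -25
  a_7 = 1·-25 + 1·-15 = -40
  a_8 = 1·-40 + 1·-25 = -65
  a_9 = 1·-65 + 1·-40 = -105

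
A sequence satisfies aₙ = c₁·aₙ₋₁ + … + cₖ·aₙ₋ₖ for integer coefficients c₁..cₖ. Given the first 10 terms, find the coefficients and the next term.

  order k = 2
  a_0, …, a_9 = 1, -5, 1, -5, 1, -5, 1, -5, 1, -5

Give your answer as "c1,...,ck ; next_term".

  a_2 = 0·-5 + 1·1 = 1
  a_3 = 0·1 + 1·-5 = -5
  a_4 = 0·-5 + 1·1 = 1
  a_5 = 0·1 + 1·-5 = -5
  a_6 = 0·-5 + 1·1 = 1
  a_7 = 0·1 + 1·-5 = -5
  a_8 = 0·-5 + 1·1 = 1
  a_9 = 0·1 + 1·-5 = -5
  a_10 = 0·-5 + 1·1 = 1

0,1 ; 1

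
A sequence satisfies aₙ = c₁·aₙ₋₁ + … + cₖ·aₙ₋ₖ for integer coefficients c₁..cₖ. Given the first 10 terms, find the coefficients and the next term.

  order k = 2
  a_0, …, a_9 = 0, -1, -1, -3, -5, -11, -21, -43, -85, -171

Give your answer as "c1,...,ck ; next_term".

1,2 ; -341

  a_2 = 1·-1 + 2·0 = -1
  a_3 = 1·-1 + 2·-1 = -3
  a_4 = 1·-3 + 2·-1 = -5
  a_5 = 1·-5 + 2·-3 = -11
  a_6 = 1·-11 + 2·-5 = -21
  a_7 = 1·-21 + 2·-11 = -43
  a_8 = 1·-43 + 2·-21 = -85
  a_9 = 1·-85 + 2·-43 = -171
  a_10 = 1·-171 + 2·-85 = -341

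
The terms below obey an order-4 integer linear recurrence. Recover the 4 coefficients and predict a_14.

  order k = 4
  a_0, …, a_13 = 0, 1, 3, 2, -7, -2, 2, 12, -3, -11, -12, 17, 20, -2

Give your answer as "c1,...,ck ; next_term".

  a_4 = -1·2 + -1·3 + -2·1 + -1·0 = -7
  a_5 = -1·-7 + -1·2 + -2·3 + -1·1 = -2
  a_6 = -1·-2 + -1·-7 + -2·2 + -1·3 = 2
  a_7 = -1·2 + -1·-2 + -2·-7 + -1·2 = 12
  a_8 = -1·12 + -1·2 + -2·-2 + -1·-7 = -3
  a_9 = -1·-3 + -1·12 + -2·2 + -1·-2 = -11
  a_10 = -1·-11 + -1·-3 + -2·12 + -1·2 = -12
  a_11 = -1·-12 + -1·-11 + -2·-3 + -1·12 = 17
  a_12 = -1·17 + -1·-12 + -2·-11 + -1·-3 = 20
  a_13 = -1·20 + -1·17 + -2·-12 + -1·-11 = -2
  a_14 = -1·-2 + -1·20 + -2·17 + -1·-12 = -40

-1,-1,-2,-1 ; -40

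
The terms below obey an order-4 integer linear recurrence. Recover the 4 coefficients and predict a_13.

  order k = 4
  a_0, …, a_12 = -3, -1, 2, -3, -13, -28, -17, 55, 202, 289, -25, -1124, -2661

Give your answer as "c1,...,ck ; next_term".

  a_4 = 2·-3 + -2·2 + -3·-1 + 2·-3 = -13
  a_5 = 2·-13 + -2·-3 + -3·2 + 2·-1 = -28
  a_6 = 2·-28 + -2·-13 + -3·-3 + 2·2 = -17
  a_7 = 2·-17 + -2·-28 + -3·-13 + 2·-3 = 55
  a_8 = 2·55 + -2·-17 + -3·-28 + 2·-13 = 202
  a_9 = 2·202 + -2·55 + -3·-17 + 2·-28 = 289
  a_10 = 2·289 + -2·202 + -3·55 + 2·-17 = -25
  a_11 = 2·-25 + -2·289 + -3·202 + 2·55 = -1124
  a_12 = 2·-1124 + -2·-25 + -3·289 + 2·202 = -2661
  a_13 = 2·-2661 + -2·-1124 + -3·-25 + 2·289 = -2421

2,-2,-3,2 ; -2421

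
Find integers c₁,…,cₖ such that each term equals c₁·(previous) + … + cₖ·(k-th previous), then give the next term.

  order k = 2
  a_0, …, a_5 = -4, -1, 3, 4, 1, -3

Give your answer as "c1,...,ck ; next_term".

  a_2 = 1·-1 + -1·-4 = 3
  a_3 = 1·3 + -1·-1 = 4
  a_4 = 1·4 + -1·3 = 1
  a_5 = 1·1 + -1·4 = -3
  a_6 = 1·-3 + -1·1 = -4

1,-1 ; -4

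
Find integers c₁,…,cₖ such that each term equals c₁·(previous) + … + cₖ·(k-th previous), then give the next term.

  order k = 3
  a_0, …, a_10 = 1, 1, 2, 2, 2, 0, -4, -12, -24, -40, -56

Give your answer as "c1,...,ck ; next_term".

2,0,-2 ; -64

  a_3 = 2·2 + 0·1 + -2·1 = 2
  a_4 = 2·2 + 0·2 + -2·1 = 2
  a_5 = 2·2 + 0·2 + -2·2 = 0
  a_6 = 2·0 + 0·2 + -2·2 = -4
  a_7 = 2·-4 + 0·0 + -2·2 = -12
  a_8 = 2·-12 + 0·-4 + -2·0 = -24
  a_9 = 2·-24 + 0·-12 + -2·-4 = -40
  a_10 = 2·-40 + 0·-24 + -2·-12 = -56
  a_11 = 2·-56 + 0·-40 + -2·-24 = -64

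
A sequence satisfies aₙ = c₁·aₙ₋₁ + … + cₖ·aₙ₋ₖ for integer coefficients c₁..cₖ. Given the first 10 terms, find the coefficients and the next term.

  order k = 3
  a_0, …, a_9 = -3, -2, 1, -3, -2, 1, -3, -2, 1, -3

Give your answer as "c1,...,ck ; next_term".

  a_3 = 0·1 + 0·-2 + 1·-3 = -3
  a_4 = 0·-3 + 0·1 + 1·-2 = -2
  a_5 = 0·-2 + 0·-3 + 1·1 = 1
  a_6 = 0·1 + 0·-2 + 1·-3 = -3
  a_7 = 0·-3 + 0·1 + 1·-2 = -2
  a_8 = 0·-2 + 0·-3 + 1·1 = 1
  a_9 = 0·1 + 0·-2 + 1·-3 = -3
  a_10 = 0·-3 + 0·1 + 1·-2 = -2

0,0,1 ; -2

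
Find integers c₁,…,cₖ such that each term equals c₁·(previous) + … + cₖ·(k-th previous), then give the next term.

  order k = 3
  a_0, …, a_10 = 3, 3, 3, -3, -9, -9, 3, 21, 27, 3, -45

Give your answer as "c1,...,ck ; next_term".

1,-1,-1 ; -75

  a_3 = 1·3 + -1·3 + -1·3 = -3
  a_4 = 1·-3 + -1·3 + -1·3 = -9
  a_5 = 1·-9 + -1·-3 + -1·3 = -9
  a_6 = 1·-9 + -1·-9 + -1·-3 = 3
  a_7 = 1·3 + -1·-9 + -1·-9 = 21
  a_8 = 1·21 + -1·3 + -1·-9 = 27
  a_9 = 1·27 + -1·21 + -1·3 = 3
  a_10 = 1·3 + -1·27 + -1·21 = -45
  a_11 = 1·-45 + -1·3 + -1·27 = -75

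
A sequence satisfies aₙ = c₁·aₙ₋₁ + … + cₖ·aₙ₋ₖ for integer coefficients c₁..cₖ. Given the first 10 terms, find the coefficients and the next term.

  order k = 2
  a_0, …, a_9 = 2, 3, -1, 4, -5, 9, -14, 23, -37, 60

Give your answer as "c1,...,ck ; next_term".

-1,1 ; -97

  a_2 = -1·3 + 1·2 = -1
  a_3 = -1·-1 + 1·3 = 4
  a_4 = -1·4 + 1·-1 = -5
  a_5 = -1·-5 + 1·4 = 9
  a_6 = -1·9 + 1·-5 = -14
  a_7 = -1·-14 + 1·9 = 23
  a_8 = -1·23 + 1·-14 = -37
  a_9 = -1·-37 + 1·23 = 60
  a_10 = -1·60 + 1·-37 = -97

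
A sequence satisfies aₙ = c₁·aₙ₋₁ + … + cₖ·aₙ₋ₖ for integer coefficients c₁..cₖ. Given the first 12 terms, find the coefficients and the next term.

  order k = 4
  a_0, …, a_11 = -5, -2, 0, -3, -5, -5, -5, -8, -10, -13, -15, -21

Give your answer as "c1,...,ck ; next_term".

  a_4 = 0·-3 + 1·0 + 0·-2 + 1·-5 = -5
  a_5 = 0·-5 + 1·-3 + 0·0 + 1·-2 = -5
  a_6 = 0·-5 + 1·-5 + 0·-3 + 1·0 = -5
  a_7 = 0·-5 + 1·-5 + 0·-5 + 1·-3 = -8
  a_8 = 0·-8 + 1·-5 + 0·-5 + 1·-5 = -10
  a_9 = 0·-10 + 1·-8 + 0·-5 + 1·-5 = -13
  a_10 = 0·-13 + 1·-10 + 0·-8 + 1·-5 = -15
  a_11 = 0·-15 + 1·-13 + 0·-10 + 1·-8 = -21
  a_12 = 0·-21 + 1·-15 + 0·-13 + 1·-10 = -25

0,1,0,1 ; -25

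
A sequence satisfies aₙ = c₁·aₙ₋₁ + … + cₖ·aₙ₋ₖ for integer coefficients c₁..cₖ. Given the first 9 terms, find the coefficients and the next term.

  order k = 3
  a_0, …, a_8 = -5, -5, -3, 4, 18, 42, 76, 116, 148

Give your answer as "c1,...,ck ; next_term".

  a_3 = 2·-3 + 0·-5 + -2·-5 = 4
  a_4 = 2·4 + 0·-3 + -2·-5 = 18
  a_5 = 2·18 + 0·4 + -2·-3 = 42
  a_6 = 2·42 + 0·18 + -2·4 = 76
  a_7 = 2·76 + 0·42 + -2·18 = 116
  a_8 = 2·116 + 0·76 + -2·42 = 148
  a_9 = 2·148 + 0·116 + -2·76 = 144

2,0,-2 ; 144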